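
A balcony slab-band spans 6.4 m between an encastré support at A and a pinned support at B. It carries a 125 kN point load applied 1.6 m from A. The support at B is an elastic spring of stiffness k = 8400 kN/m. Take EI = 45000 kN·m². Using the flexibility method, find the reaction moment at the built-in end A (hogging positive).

M_A = 135.2 kN·m

Take the reaction at B as the redundant and release it; the primary structure is a cantilever fixed at A.
Free-end deflection of the primary structure under the applied loading (downward +):
  point load 125 at a = 1.6: Pa²(3L − a)/(6EI) = 938.7/EI
Tip deflection under a unit load at B: L³/(3EI) = 87.38/EI.
With EI = 45000 kN·m²: δ_0 = 0.020859 m and δ_{BB} = 0.001942 m/kN.
Compatibility — the spring shortens by R_B/k under the reaction it provides: δ_0 − R_B·δ_{BB} = R_B/k. With 1/k = 0.000119 m/kN, R_B = δ_0 / (δ_{BB} + 1/k) = 0.020859 / (0.001942 + 0.000119) = 10.12 kN.
Moment equilibrium about A: M_A = Σ(load moments about A) − R_B·L = 200 − 10.12×6.4 = 135.2 kN·m.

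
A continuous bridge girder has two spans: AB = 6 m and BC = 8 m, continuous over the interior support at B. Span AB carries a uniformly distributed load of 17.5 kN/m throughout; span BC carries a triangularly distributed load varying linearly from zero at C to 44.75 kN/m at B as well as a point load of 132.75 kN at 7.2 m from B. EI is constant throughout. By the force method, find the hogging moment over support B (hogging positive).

M_B = 172.9 kN·m

Take M_B as the redundant. Released structure: two simple spans AB and BC with a hinge at B.
End slopes at the hinge B, treating each span as simply supported:
  span AB: UDL 17.5: wL³/(24EI) = 157.5/EI
  span BC: triangular load, peak 44.75: w₀L³/(45EI) = 509.2/EI
  span BC: point load 132.75 at a = 7.2: Pab(L + b)/(6LEI) = 140.2/EI
  relative rotation θ_0 = (157.5 + 649.3)/EI = 806.8/EI
A unit hogging moment at B produces rotation L₁/(3EI) + L₂/(3EI) = 4.667/EI.
Compatibility: M_B·(L₁+L₂)/(3EI) = θ_0, giving M_B = 172.9 kN·m (hogging).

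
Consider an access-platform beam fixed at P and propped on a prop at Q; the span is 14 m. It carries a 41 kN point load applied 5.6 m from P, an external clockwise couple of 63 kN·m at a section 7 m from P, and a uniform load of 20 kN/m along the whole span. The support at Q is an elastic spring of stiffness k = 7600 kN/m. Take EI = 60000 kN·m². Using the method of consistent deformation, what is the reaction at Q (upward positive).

Take the reaction at Q as the redundant and release it; the primary structure is a cantilever fixed at P.
Free-end deflection of the primary structure under the applied loading (downward +):
  point load 41 at a = 5.6: Pa²(3L − a)/(6EI) = 7800/EI
  clockwise couple 63 at a = 7: M₀a(2L − a)/(2EI) = 4630/EI
  UDL 20: wL⁴/(8EI) = 96040/EI
  δ_0 = 108471/EI
Tip deflection under a unit load at Q: L³/(3EI) = 914.7/EI.
With EI = 60000 kN·m²: δ_0 = 1.8078 m and δ_{QQ} = 0.015244 m/kN.
Compatibility — the spring shortens by R_Q/k under the reaction it provides: δ_0 − R_Q·δ_{QQ} = R_Q/k. With 1/k = 0.000132 m/kN, R_Q = δ_0 / (δ_{QQ} + 1/k) = 1.8078 / (0.015244 + 0.000132) = 117.6 kN.

R_Q = 117.6 kN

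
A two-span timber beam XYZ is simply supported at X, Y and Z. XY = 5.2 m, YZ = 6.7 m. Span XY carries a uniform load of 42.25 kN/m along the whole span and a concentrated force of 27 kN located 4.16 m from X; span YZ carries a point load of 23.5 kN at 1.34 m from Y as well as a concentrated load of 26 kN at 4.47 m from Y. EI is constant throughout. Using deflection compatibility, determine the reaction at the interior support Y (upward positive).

R_Y = 192.6 kN

Release continuity at Y by inserting a hinge; the redundant is the internal moment M_Y. The primary structure is two simply-supported spans XY and YZ.
Discontinuity in slope at Y on the released structure — sum the simple-span end rotations:
  span XY: UDL 42.25: wL³/(24EI) = 247.5/EI
  span XY: point load 27 at a = 4.16: Pab(L + a)/(6LEI) = 35.04/EI
  span YZ: point load 23.5 at a = 1.34: Pab(L + b)/(6LEI) = 50.64/EI
  span YZ: point load 26 at a = 4.47: Pab(L + b)/(6LEI) = 57.57/EI
  relative rotation θ_0 = (282.6 + 108.2)/EI = 390.8/EI
A unit hogging moment at Y produces rotation L₁/(3EI) + L₂/(3EI) = 3.967/EI.
Compatibility: M_Y·(L₁+L₂)/(3EI) = θ_0, giving M_Y = 98.52 kN·m (hogging).
Span XY, ΣM about X with M_Y applied at Y: R_Y^{XY}·5.2 = 683.5 + 98.52, so R_Y^{XY} = 150.4 kN and R_X = 246.7 − 150.4 = 96.3 kN.
Span YZ, ΣM about Z: R_Y^{YZ}·6.7 = 183.9 + 98.52, so R_Y^{YZ} = 42.16 kN and R_Z = 49.5 − 42.16 = 7.342 kN.
R_Y = 150.4 + 42.16 = 192.6 kN.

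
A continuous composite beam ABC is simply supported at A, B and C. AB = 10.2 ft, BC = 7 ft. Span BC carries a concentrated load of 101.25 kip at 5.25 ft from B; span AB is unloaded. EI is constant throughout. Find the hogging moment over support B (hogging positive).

M_B = 33.8 kip·ft

Take M_B as the redundant. Released structure: two simple spans AB and BC with a hinge at B.
End slopes at the hinge B, treating each span as simply supported:
  span BC: point load 101.25 at a = 5.25: Pab(L + b)/(6LEI) = 193.8/EI
  relative rotation θ_0 = (0 + 193.8)/EI = 193.8/EI
A unit hogging moment at B produces rotation L₁/(3EI) + L₂/(3EI) = 5.733/EI.
Compatibility: M_B·(L₁+L₂)/(3EI) = θ_0, giving M_B = 33.8 kip·ft (hogging).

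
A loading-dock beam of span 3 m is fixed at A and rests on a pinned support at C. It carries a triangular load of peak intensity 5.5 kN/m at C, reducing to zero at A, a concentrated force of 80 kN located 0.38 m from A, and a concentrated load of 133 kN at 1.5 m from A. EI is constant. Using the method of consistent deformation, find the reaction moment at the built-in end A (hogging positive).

M_A = 102.6 kN·m

Release the roller at C. Primary structure: cantilever fixed at A.
Downward deflection at the released point C due to the loads:
  triangular load, peak 5.5 at the free end: 11w₀L⁴/(120EI) = 40.84/EI
  point load 80 at a = 0.38: Pa²(3L − a)/(6EI) = 16.6/EI
  point load 133 at a = 1.5: Pa²(3L − a)/(6EI) = 374.1/EI
  δ_0 = 431.5/EI
Tip deflection under a unit load at C: L³/(3EI) = 9/EI.
The prop prevents deflection at C: R_C = δ_0/δ_{CC} = 431.5/9 = 47.94 kN.
Moment equilibrium about A: M_A = Σ(load moments about A) − R_C·L = 246.4 − 47.94×3 = 102.6 kN·m.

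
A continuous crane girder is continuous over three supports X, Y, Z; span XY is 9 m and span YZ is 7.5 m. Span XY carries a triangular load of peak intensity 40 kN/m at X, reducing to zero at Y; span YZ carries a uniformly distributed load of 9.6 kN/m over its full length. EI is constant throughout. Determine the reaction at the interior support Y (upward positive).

Release continuity at Y by inserting a hinge; the redundant is the internal moment M_Y. The primary structure is two simply-supported spans XY and YZ.
Rotations at Y on the released spans (each span's end-slope, ×1/EI):
  span XY: triangular load, peak 40: 7w₀L³/(360EI) = 567/EI
  span YZ: UDL 9.6: wL³/(24EI) = 168.8/EI
  relative rotation θ_0 = (567 + 168.8)/EI = 735.8/EI
A unit hogging moment at Y produces rotation L₁/(3EI) + L₂/(3EI) = 5.5/EI.
Slope continuity at Y: θ_0 = M_Y·5.5/EI, so M_Y = 735.8/5.5 = 133.8 kN·m (hogging).
Span XY, ΣM about X with M_Y applied at Y: R_Y^{XY}·9 = 540 + 133.8, so R_Y^{XY} = 74.86 kN and R_X = 180 − 74.86 = 105.1 kN.
Span YZ, ΣM about Z: R_Y^{YZ}·7.5 = 270 + 133.8, so R_Y^{YZ} = 53.84 kN and R_Z = 72 − 53.84 = 18.16 kN.
R_Y = 74.86 + 53.84 = 128.7 kN.

R_Y = 128.7 kN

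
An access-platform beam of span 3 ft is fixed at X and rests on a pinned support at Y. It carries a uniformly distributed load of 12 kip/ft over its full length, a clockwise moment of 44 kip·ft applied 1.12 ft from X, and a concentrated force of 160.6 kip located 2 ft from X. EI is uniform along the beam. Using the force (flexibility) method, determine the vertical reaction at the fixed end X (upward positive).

Choose R_Y as the redundant. The primary structure is the cantilever fixed at X.
Deflection at Y on the released cantilever, summing each load's contribution:
  UDL 12: wL⁴/(8EI) = 121.5/EI
  clockwise couple 44 at a = 1.12: M₀a(2L − a)/(2EI) = 120.2/EI
  point load 160.6 at a = 2: Pa²(3L − a)/(6EI) = 749.5/EI
  δ_0 = 991.2/EI
Tip deflection under a unit load at Y: L³/(3EI) = 9/EI.
The prop prevents deflection at Y: R_Y = δ_0/δ_{YY} = 991.2/9 = 110.1 kip.
Vertical equilibrium: R_X = ΣP − R_Y = 196.6 − 110.1 = 86.47 kip.

R_X = 86.47 kip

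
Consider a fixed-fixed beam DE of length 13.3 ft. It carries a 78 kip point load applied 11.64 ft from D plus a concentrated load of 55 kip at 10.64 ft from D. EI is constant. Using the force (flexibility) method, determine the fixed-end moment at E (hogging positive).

M_E = 192.8 kip·ft

Release both end moments; the primary structure is a simply-supported span DE with redundants M_D and M_E.
On the primary (simply-supported) span, the end slopes from the loading are:
  at D: point load 78 at a = 11.64: Pab(L + b)/(6LEI) = 282.5/EI
  at E: point load 78 at a = 11.64: Pab(L + a)/(6LEI) = 471/EI
  at D: point load 55 at a = 10.64: Pab(L + b)/(6LEI) = 311.3/EI
  at E: point load 55 at a = 10.64: Pab(L + a)/(6LEI) = 467/EI
  θ_D0 = 593.9/EI,  θ_E0 = 938/EI
Flexibility coefficients: a unit moment at one end gives L/(3EI) there and L/(6EI) at the far end, so f₁₁ = f₂₂ = 4.433/EI and f₁₂ = f₂₁ = 2.217/EI.
Compatibility — zero rotation at each built-in end:
  4.433 M_D + 2.217 M_E = 593.9
  2.217 M_D + 4.433 M_E = 938
Solving the pair gives M_D = 37.55 kip·ft and M_E = 192.8 kip·ft (hogging).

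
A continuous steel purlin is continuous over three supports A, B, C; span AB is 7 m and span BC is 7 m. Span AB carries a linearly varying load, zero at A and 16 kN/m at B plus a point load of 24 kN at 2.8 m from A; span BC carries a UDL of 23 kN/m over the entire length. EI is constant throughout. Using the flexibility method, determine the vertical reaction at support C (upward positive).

Take M_B as the redundant. Released structure: two simple spans AB and BC with a hinge at B.
Discontinuity in slope at B on the released structure — sum the simple-span end rotations:
  span AB: triangular load, peak 16: w₀L³/(45EI) = 122/EI
  span AB: point load 24 at a = 2.8: Pab(L + a)/(6LEI) = 65.86/EI
  span BC: UDL 23: wL³/(24EI) = 328.7/EI
  relative rotation θ_0 = (187.8 + 328.7)/EI = 516.5/EI
A unit hogging moment at B produces rotation L₁/(3EI) + L₂/(3EI) = 4.667/EI.
Slope continuity at B: θ_0 = M_B·4.667/EI, so M_B = 516.5/4.667 = 110.7 kN·m (hogging).
Span BC, ΣM about C: R_B^{BC}·7 = 563.5 + 110.7, so R_B^{BC} = 96.31 kN and R_C = 161 − 96.31 = 64.69 kN.

R_C = 64.69 kN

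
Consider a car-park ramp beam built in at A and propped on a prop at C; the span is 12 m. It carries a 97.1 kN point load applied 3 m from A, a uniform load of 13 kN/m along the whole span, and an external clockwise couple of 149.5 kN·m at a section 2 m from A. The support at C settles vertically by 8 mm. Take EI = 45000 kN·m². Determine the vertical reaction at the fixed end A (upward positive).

Remove the prop at C; the released (primary) structure is a cantilever built in at A.
Free-end deflection of the primary structure under the applied loading (downward +):
  point load 97.1 at a = 3: Pa²(3L − a)/(6EI) = 4806/EI
  UDL 13: wL⁴/(8EI) = 33696/EI
  clockwise couple 149.5 at a = 2: M₀a(2L − a)/(2EI) = 3289/EI
  δ_0 = 41791/EI
Flexibility coefficient — unit upward force at C: δ_{CC} = L³/(3EI) = 576/EI.
With EI = 45000 kN·m²: δ_0 = 0.9287 m and δ_{CC} = 0.0128 m/kN.
Compatibility — the beam at C must follow the support down by 0.008 m: δ_0 − R_C·δ_{CC} = 0.008, so R_C = (0.9287 − 0.008)/0.0128 = 71.93 kN.
Vertical equilibrium: R_A = ΣP − R_C = 253.1 − 71.93 = 181.2 kN.

R_A = 181.2 kN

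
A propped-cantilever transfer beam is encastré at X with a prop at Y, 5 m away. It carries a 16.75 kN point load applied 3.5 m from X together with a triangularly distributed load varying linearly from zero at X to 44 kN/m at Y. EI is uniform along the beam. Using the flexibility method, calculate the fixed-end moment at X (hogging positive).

Take the reaction at Y as the redundant and release it; the primary structure is a cantilever fixed at X.
Downward deflection at the released point Y due to the loads:
  point load 16.75 at a = 3.5: Pa²(3L − a)/(6EI) = 393.3/EI
  triangular load, peak 44 at the free end: 11w₀L⁴/(120EI) = 2521/EI
  δ_0 = 2914/EI
Flexibility coefficient — unit upward force at Y: δ_{YY} = L³/(3EI) = 41.67/EI.
Compatibility at Y: δ_0 − R_Y·δ_{YY} = 0, so R_Y = 2914/41.67 = 69.94 kN.
Moment equilibrium about X: M_X = Σ(load moments about X) − R_Y·L = 425.3 − 69.94×5 = 75.6 kN·m.

M_X = 75.6 kN·m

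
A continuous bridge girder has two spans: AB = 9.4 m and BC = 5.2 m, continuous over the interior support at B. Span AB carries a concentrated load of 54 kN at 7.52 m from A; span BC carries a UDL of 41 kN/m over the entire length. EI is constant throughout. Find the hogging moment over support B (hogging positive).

M_B = 96.42 kN·m

Release continuity at B by inserting a hinge; the redundant is the internal moment M_B. The primary structure is two simply-supported spans AB and BC.
End slopes at the hinge B, treating each span as simply supported:
  span AB: point load 54 at a = 7.52: Pab(L + a)/(6LEI) = 229/EI
  span BC: UDL 41: wL³/(24EI) = 240.2/EI
  relative rotation θ_0 = (229 + 240.2)/EI = 469.2/EI
A unit hogging moment at B produces rotation L₁/(3EI) + L₂/(3EI) = 4.867/EI.
Slope continuity at B: θ_0 = M_B·4.867/EI, so M_B = 469.2/4.867 = 96.42 kN·m (hogging).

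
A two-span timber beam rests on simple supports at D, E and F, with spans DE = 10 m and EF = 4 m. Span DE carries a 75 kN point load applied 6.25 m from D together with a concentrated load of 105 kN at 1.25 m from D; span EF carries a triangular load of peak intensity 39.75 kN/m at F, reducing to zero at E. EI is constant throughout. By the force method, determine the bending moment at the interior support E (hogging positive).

Release continuity at E by inserting a hinge; the redundant is the internal moment M_E. The primary structure is two simply-supported spans DE and EF.
End slopes at the hinge E, treating each span as simply supported:
  span DE: point load 75 at a = 6.25: Pab(L + a)/(6LEI) = 476.1/EI
  span DE: point load 105 at a = 1.25: Pab(L + a)/(6LEI) = 215.3/EI
  span EF: triangular load, peak 39.75: 7w₀L³/(360EI) = 49.47/EI
  relative rotation θ_0 = (691.4 + 49.47)/EI = 740.9/EI
A unit hogging moment at E produces rotation L₁/(3EI) + L₂/(3EI) = 4.667/EI.
Compatibility: M_E·(L₁+L₂)/(3EI) = θ_0, giving M_E = 158.8 kN·m (hogging).

M_E = 158.8 kN·m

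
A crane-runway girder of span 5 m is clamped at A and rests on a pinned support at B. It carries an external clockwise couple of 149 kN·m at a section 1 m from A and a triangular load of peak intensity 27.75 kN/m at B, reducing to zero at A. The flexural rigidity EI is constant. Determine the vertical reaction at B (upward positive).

R_B = 54.25 kN

Choose R_B as the redundant. The primary structure is the cantilever fixed at A.
Primary-structure tip deflection at B by superposition:
  clockwise couple 149 at a = 1: M₀a(2L − a)/(2EI) = 670.5/EI
  triangular load, peak 27.75 at the free end: 11w₀L⁴/(120EI) = 1590/EI
  δ_0 = 2260/EI
Tip deflection under a unit load at B: L³/(3EI) = 41.67/EI.
Compatibility at B: δ_0 − R_B·δ_{BB} = 0, so R_B = 2260/41.67 = 54.25 kN.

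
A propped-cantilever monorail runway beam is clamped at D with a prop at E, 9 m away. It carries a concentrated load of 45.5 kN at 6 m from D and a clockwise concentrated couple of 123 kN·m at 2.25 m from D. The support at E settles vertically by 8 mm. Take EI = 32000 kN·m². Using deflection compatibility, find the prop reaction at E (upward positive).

Remove the prop at E; the released (primary) structure is a cantilever built in at D.
Downward deflection at the released point E due to the loads:
  point load 45.5 at a = 6: Pa²(3L − a)/(6EI) = 5733/EI
  clockwise couple 123 at a = 2.25: M₀a(2L − a)/(2EI) = 2179/EI
  δ_0 = 7912/EI
Flexibility coefficient — unit upward force at E: δ_{EE} = L³/(3EI) = 243/EI.
With EI = 32000 kN·m²: δ_0 = 0.24726 m and δ_{EE} = 0.007594 m/kN.
Compatibility — the beam at E must follow the support down by 0.008 m: δ_0 − R_E·δ_{EE} = 0.008, so R_E = (0.24726 − 0.008)/0.007594 = 31.51 kN.

R_E = 31.51 kN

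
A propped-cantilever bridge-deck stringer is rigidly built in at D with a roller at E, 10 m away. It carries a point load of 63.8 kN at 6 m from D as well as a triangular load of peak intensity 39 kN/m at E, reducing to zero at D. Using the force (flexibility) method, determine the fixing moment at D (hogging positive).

Choose R_E as the redundant. The primary structure is the cantilever fixed at D.
Deflection at E on the released cantilever, summing each load's contribution:
  point load 63.8 at a = 6: Pa²(3L − a)/(6EI) = 9187/EI
  triangular load, peak 39 at the free end: 11w₀L⁴/(120EI) = 35750/EI
  δ_0 = 44937/EI
Flexibility coefficient — unit upward force at E: δ_{EE} = L³/(3EI) = 333.3/EI.
Compatibility at E: δ_0 − R_E·δ_{EE} = 0, so R_E = 44937/333.3 = 134.8 kN.
Moment equilibrium about D: M_D = Σ(load moments about D) − R_E·L = 1683 − 134.8×10 = 334.7 kN·m.

M_D = 334.7 kN·m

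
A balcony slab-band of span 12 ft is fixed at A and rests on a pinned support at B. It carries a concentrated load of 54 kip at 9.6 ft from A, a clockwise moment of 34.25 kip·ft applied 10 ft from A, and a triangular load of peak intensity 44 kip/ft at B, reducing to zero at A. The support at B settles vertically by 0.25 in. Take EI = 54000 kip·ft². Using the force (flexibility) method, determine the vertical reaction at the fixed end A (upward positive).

R_A = 132.6 kip

Choose R_B as the redundant. The primary structure is the cantilever fixed at A.
Deflection at B on the released cantilever, summing each load's contribution:
  point load 54 at a = 9.6: Pa²(3L − a)/(6EI) = 21897/EI
  clockwise couple 34.25 at a = 10: M₀a(2L − a)/(2EI) = 2398/EI
  triangular load, peak 44 at the free end: 11w₀L⁴/(120EI) = 83635/EI
  δ_0 = 107930/EI
Tip deflection under a unit load at B: L³/(3EI) = 576/EI.
With EI = 54000 kip·ft²: δ_0 = 1.9987 ft and δ_{BB} = 0.010667 ft/kip.
Compatibility — the beam at B must follow the support down by 0.02083 ft: δ_0 − R_B·δ_{BB} = 0.02083, so R_B = (1.9987 − 0.02083)/0.010667 = 185.4 kip.
Vertical equilibrium: R_A = ΣP − R_B = 318 − 185.4 = 132.6 kip.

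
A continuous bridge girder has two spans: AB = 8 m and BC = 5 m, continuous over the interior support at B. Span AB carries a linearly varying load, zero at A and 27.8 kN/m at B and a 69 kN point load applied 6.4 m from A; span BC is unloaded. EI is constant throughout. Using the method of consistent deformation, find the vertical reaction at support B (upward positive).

R_B = 169 kN

Release continuity at B by inserting a hinge; the redundant is the internal moment M_B. The primary structure is two simply-supported spans AB and BC.
Discontinuity in slope at B on the released structure — sum the simple-span end rotations:
  span AB: triangular load, peak 27.8: w₀L³/(45EI) = 316.3/EI
  span AB: point load 69 at a = 6.4: Pab(L + a)/(6LEI) = 212/EI
  relative rotation θ_0 = (528.3 + 0)/EI = 528.3/EI
A unit hogging moment at B produces rotation L₁/(3EI) + L₂/(3EI) = 4.333/EI.
Slope continuity at B: θ_0 = M_B·4.333/EI, so M_B = 528.3/4.333 = 121.9 kN·m (hogging).
Span AB, ΣM about A with M_B applied at B: R_B^{AB}·8 = 1035 + 121.9, so R_B^{AB} = 144.6 kN and R_A = 180.2 − 144.6 = 35.63 kN.
Span BC, ΣM about C: R_B^{BC}·5 = 0 + 121.9, so R_B^{BC} = 24.38 kN and R_C = 0 − 24.38 = -24.38 kN.
R_B = 144.6 + 24.38 = 169 kN.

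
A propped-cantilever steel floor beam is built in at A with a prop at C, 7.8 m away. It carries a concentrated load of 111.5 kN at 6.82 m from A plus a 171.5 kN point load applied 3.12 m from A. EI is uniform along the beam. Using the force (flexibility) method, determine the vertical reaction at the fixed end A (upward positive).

Remove the prop at C; the released (primary) structure is a cantilever built in at A.
Primary-structure tip deflection at C by superposition:
  point load 111.5 at a = 6.82: Pa²(3L − a)/(6EI) = 14331/EI
  point load 171.5 at a = 3.12: Pa²(3L − a)/(6EI) = 5643/EI
  δ_0 = 19974/EI
Tip deflection under a unit load at C: L³/(3EI) = 158.2/EI.
Compatibility at C: δ_0 − R_C·δ_{CC} = 0, so R_C = 19974/158.2 = 126.3 kN.
Vertical equilibrium: R_A = ΣP − R_C = 283 − 126.3 = 156.7 kN.

R_A = 156.7 kN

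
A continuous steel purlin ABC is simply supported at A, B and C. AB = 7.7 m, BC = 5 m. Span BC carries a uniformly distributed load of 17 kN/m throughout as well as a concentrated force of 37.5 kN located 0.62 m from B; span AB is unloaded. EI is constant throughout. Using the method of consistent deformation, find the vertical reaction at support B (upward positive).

R_B = 84.73 kN

Insert a hinge at B; M_B is the redundant, and each span becomes simply supported.
Rotations at B on the released spans (each span's end-slope, ×1/EI):
  span BC: UDL 17: wL³/(24EI) = 88.54/EI
  span BC: point load 37.5 at a = 0.62: Pab(L + b)/(6LEI) = 31.84/EI
  relative rotation θ_0 = (0 + 120.4)/EI = 120.4/EI
A unit hogging moment at B produces rotation L₁/(3EI) + L₂/(3EI) = 4.233/EI.
Compatibility: M_B·(L₁+L₂)/(3EI) = θ_0, giving M_B = 28.44 kN·m (hogging).
Span AB, ΣM about A with M_B applied at B: R_B^{AB}·7.7 = 0 + 28.44, so R_B^{AB} = 3.693 kN and R_A = 0 − 3.693 = -3.693 kN.
Span BC, ΣM about C: R_B^{BC}·5 = 376.8 + 28.44, so R_B^{BC} = 81.04 kN and R_C = 122.5 − 81.04 = 41.46 kN.
R_B = 3.693 + 81.04 = 84.73 kN.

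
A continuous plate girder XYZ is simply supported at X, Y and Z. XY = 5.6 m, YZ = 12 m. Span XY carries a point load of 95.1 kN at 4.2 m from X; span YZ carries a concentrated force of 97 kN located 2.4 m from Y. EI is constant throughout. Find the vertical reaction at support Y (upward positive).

R_Y = 186.1 kN

Release continuity at Y by inserting a hinge; the redundant is the internal moment M_Y. The primary structure is two simply-supported spans XY and YZ.
Rotations at Y on the released spans (each span's end-slope, ×1/EI):
  span XY: point load 95.1 at a = 4.2: Pab(L + a)/(6LEI) = 163.1/EI
  span YZ: point load 97 at a = 2.4: Pab(L + b)/(6LEI) = 670.5/EI
  relative rotation θ_0 = (163.1 + 670.5)/EI = 833.6/EI
A unit hogging moment at Y produces rotation L₁/(3EI) + L₂/(3EI) = 5.867/EI.
Compatibility: M_Y·(L₁+L₂)/(3EI) = θ_0, giving M_Y = 142.1 kN·m (hogging).
Span XY, ΣM about X with M_Y applied at Y: R_Y^{XY}·5.6 = 399.4 + 142.1, so R_Y^{XY} = 96.7 kN and R_X = 95.1 − 96.7 = -1.597 kN.
Span YZ, ΣM about Z: R_Y^{YZ}·12 = 931.2 + 142.1, so R_Y^{YZ} = 89.44 kN and R_Z = 97 − 89.44 = 7.56 kN.
R_Y = 96.7 + 89.44 = 186.1 kN.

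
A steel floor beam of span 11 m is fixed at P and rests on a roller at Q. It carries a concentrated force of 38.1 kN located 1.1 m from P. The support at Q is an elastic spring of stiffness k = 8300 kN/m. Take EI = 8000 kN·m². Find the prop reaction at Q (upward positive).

R_Q = 0.5513 kN

Choose R_Q as the redundant. The primary structure is the cantilever fixed at P.
Free-end deflection of the primary structure under the applied loading (downward +):
  point load 38.1 at a = 1.1: Pa²(3L − a)/(6EI) = 245.1/EI
Tip deflection under a unit load at Q: L³/(3EI) = 443.7/EI.
With EI = 8000 kN·m²: δ_0 = 0.030638 m and δ_{QQ} = 0.055458 m/kN.
Compatibility — the spring shortens by R_Q/k under the reaction it provides: δ_0 − R_Q·δ_{QQ} = R_Q/k. With 1/k = 0.00012 m/kN, R_Q = δ_0 / (δ_{QQ} + 1/k) = 0.030638 / (0.055458 + 0.00012) = 0.5513 kN.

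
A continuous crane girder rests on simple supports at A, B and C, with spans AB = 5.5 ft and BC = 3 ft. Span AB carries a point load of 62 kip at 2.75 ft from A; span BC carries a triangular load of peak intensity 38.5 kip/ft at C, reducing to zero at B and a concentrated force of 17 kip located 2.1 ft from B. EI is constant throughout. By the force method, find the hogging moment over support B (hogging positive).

Release continuity at B by inserting a hinge; the redundant is the internal moment M_B. The primary structure is two simply-supported spans AB and BC.
Rotations at B on the released spans (each span's end-slope, ×1/EI):
  span AB: point load 62 at a = 2.75: Pab(L + a)/(6LEI) = 117.2/EI
  span BC: triangular load, peak 38.5: 7w₀L³/(360EI) = 20.21/EI
  span BC: point load 17 at a = 2.1: Pab(L + b)/(6LEI) = 6.962/EI
  relative rotation θ_0 = (117.2 + 27.17)/EI = 144.4/EI
A unit hogging moment at B produces rotation L₁/(3EI) + L₂/(3EI) = 2.833/EI.
Compatibility: M_B·(L₁+L₂)/(3EI) = θ_0, giving M_B = 50.96 kip·ft (hogging).

M_B = 50.96 kip·ft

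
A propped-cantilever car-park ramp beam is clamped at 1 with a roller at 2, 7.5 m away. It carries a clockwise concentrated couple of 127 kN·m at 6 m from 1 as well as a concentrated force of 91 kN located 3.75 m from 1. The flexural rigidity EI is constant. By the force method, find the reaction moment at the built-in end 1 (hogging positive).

M_1 = 72.09 kN·m

Choose R_2 as the redundant. The primary structure is the cantilever fixed at 1.
Deflection at 2 on the released cantilever, summing each load's contribution:
  clockwise couple 127 at a = 6: M₀a(2L − a)/(2EI) = 3429/EI
  point load 91 at a = 3.75: Pa²(3L − a)/(6EI) = 3999/EI
  δ_0 = 7428/EI
Tip deflection under a unit load at 2: L³/(3EI) = 140.6/EI.
Compatibility at 2: δ_0 − R_2·δ_{22} = 0, so R_2 = 7428/140.6 = 52.82 kN.
Moment equilibrium about 1: M_1 = Σ(load moments about 1) − R_2·L = 468.2 − 52.82×7.5 = 72.09 kN·m.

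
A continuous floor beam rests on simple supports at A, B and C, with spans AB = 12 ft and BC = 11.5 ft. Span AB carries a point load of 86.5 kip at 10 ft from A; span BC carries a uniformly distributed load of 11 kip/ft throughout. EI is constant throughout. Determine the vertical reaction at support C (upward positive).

R_C = 49.64 kip

Take M_B as the redundant. Released structure: two simple spans AB and BC with a hinge at B.
Rotations at B on the released spans (each span's end-slope, ×1/EI):
  span AB: point load 86.5 at a = 10: Pab(L + a)/(6LEI) = 528.6/EI
  span BC: UDL 11: wL³/(24EI) = 697.1/EI
  relative rotation θ_0 = (528.6 + 697.1)/EI = 1226/EI
A unit hogging moment at B produces rotation L₁/(3EI) + L₂/(3EI) = 7.833/EI.
Compatibility: M_B·(L₁+L₂)/(3EI) = θ_0, giving M_B = 156.5 kip·ft (hogging).
Span BC, ΣM about C: R_B^{BC}·11.5 = 727.4 + 156.5, so R_B^{BC} = 76.86 kip and R_C = 126.5 − 76.86 = 49.64 kip.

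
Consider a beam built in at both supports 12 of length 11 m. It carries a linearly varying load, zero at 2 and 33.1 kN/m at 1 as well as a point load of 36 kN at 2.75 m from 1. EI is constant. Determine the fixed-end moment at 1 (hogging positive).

Release both end moments; the primary structure is a simply-supported span 12 with redundants M_1 and M_2.
End rotations of the released simple span under the applied load (×1/EI):
  at 1: triangular load, peak 33.1: w₀L³/(45EI) = 979/EI
  at 2: triangular load, peak 33.1: 7w₀L³/(360EI) = 856.6/EI
  at 1: point load 36 at a = 2.75: Pab(L + b)/(6LEI) = 238.2/EI
  at 2: point load 36 at a = 2.75: Pab(L + a)/(6LEI) = 170.2/EI
  θ_10 = 1217/EI,  θ_20 = 1027/EI
Flexibility coefficients: a unit moment at one end gives L/(3EI) there and L/(6EI) at the far end, so f₁₁ = f₂₂ = 3.667/EI and f₁₂ = f₂₁ = 1.833/EI.
Compatibility — zero rotation at each built-in end:
  3.667 M_1 + 1.833 M_2 = 1217
  1.833 M_1 + 3.667 M_2 = 1027
Solving the pair gives M_1 = 255.9 kN·m and M_2 = 152.1 kN·m (hogging).

M_1 = 255.9 kN·m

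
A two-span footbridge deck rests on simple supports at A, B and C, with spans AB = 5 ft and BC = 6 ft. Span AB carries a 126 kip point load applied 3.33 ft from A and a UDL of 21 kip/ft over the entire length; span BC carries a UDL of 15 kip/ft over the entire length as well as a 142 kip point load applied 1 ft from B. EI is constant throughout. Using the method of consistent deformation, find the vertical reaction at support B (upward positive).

Insert a hinge at B; M_B is the redundant, and each span becomes simply supported.
Rotations at B on the released spans (each span's end-slope, ×1/EI):
  span AB: point load 126 at a = 3.33: Pab(L + a)/(6LEI) = 194.6/EI
  span AB: UDL 21: wL³/(24EI) = 109.4/EI
  span BC: UDL 15: wL³/(24EI) = 135/EI
  span BC: point load 142 at a = 1: Pab(L + b)/(6LEI) = 216.9/EI
  relative rotation θ_0 = (303.9 + 351.9)/EI = 655.9/EI
A unit hogging moment at B produces rotation L₁/(3EI) + L₂/(3EI) = 3.667/EI.
Compatibility: M_B·(L₁+L₂)/(3EI) = θ_0, giving M_B = 178.9 kip·ft (hogging).
Span AB, ΣM about A with M_B applied at B: R_B^{AB}·5 = 682.1 + 178.9, so R_B^{AB} = 172.2 kip and R_A = 231 − 172.2 = 58.81 kip.
Span BC, ΣM about C: R_B^{BC}·6 = 980 + 178.9, so R_B^{BC} = 193.1 kip and R_C = 232 − 193.1 = 38.85 kip.
R_B = 172.2 + 193.1 = 365.3 kip.

R_B = 365.3 kip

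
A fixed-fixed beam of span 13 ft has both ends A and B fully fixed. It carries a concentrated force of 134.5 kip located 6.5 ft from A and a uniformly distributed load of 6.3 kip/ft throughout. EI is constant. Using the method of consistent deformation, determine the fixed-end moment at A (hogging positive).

M_A = 307.3 kip·ft

Release both end moments; the primary structure is a simply-supported span AB with redundants M_A and M_B.
On the primary (simply-supported) span, the end slopes from the loading are:
  at A: point load 134.5 at a = 6.5: Pab(L + b)/(6LEI) = 1421/EI
  at B: point load 134.5 at a = 6.5: Pab(L + a)/(6LEI) = 1421/EI
  at A: UDL 6.3: wL³/(24EI) = 576.7/EI
  at B: UDL 6.3: wL³/(24EI) = 576.7/EI
  θ_A0 = 1997/EI,  θ_B0 = 1997/EI
Flexibility coefficients: a unit moment at one end gives L/(3EI) there and L/(6EI) at the far end, so f₁₁ = f₂₂ = 4.333/EI and f₁₂ = f₂₁ = 2.167/EI.
Compatibility — zero rotation at each built-in end:
  4.333 M_A + 2.167 M_B = 1997
  2.167 M_A + 4.333 M_B = 1997
Solving the pair gives M_A = 307.3 kip·ft and M_B = 307.3 kip·ft (hogging).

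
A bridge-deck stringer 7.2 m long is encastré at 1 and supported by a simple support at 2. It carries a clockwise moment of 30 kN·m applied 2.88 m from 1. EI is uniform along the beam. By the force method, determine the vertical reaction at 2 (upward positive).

Choose R_2 as the redundant. The primary structure is the cantilever fixed at 1.
Downward deflection at the released point 2 due to the loads:
  clockwise couple 30 at a = 2.88: M₀a(2L − a)/(2EI) = 497.7/EI
Tip deflection under a unit load at 2: L³/(3EI) = 124.4/EI.
The prop prevents deflection at 2: R_2 = δ_0/δ_{22} = 497.7/124.4 = 4 kN.

R_2 = 4 kN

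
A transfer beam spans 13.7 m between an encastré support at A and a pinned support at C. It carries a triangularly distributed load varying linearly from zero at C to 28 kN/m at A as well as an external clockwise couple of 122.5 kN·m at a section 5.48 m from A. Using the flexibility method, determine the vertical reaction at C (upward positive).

Choose R_C as the redundant. The primary structure is the cantilever fixed at A.
Free-end deflection of the primary structure under the applied loading (downward +):
  triangular load, peak 28 at the fixed end: w₀L⁴/(30EI) = 32879/EI
  clockwise couple 122.5 at a = 5.48: M₀a(2L − a)/(2EI) = 7357/EI
  δ_0 = 40236/EI
Flexibility coefficient — unit upward force at C: δ_{CC} = L³/(3EI) = 857.1/EI.
The prop prevents deflection at C: R_C = δ_0/δ_{CC} = 40236/857.1 = 46.94 kN.

R_C = 46.94 kN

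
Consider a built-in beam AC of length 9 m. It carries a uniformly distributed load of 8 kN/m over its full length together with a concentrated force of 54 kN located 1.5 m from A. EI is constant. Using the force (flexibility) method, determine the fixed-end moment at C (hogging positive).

M_C = 65.25 kN·m

Take the two fixed-end moments M_A, M_C as redundants; the released structure is the simple span AC.
End rotations of the released simple span under the applied load (×1/EI):
  at A: UDL 8: wL³/(24EI) = 243/EI
  at C: UDL 8: wL³/(24EI) = 243/EI
  at A: point load 54 at a = 1.5: Pab(L + b)/(6LEI) = 185.6/EI
  at C: point load 54 at a = 1.5: Pab(L + a)/(6LEI) = 118.1/EI
  θ_A0 = 428.6/EI,  θ_C0 = 361.1/EI
Flexibility coefficients: a unit moment at one end gives L/(3EI) there and L/(6EI) at the far end, so f₁₁ = f₂₂ = 3/EI and f₁₂ = f₂₁ = 1.5/EI.
Compatibility — zero rotation at each built-in end:
  3 M_A + 1.5 M_C = 428.6
  1.5 M_A + 3 M_C = 361.1
Solving the pair gives M_A = 110.2 kN·m and M_C = 65.25 kN·m (hogging).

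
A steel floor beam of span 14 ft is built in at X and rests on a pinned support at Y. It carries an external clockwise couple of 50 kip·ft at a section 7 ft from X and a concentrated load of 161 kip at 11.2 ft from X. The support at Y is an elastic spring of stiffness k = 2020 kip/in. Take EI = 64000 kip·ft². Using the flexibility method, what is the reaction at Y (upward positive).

Choose R_Y as the redundant. The primary structure is the cantilever fixed at X.
Primary-structure tip deflection at Y by superposition:
  clockwise couple 50 at a = 7: M₀a(2L − a)/(2EI) = 3675/EI
  point load 161 at a = 11.2: Pa²(3L − a)/(6EI) = 103672/EI
  δ_0 = 107347/EI
Flexibility coefficient — unit upward force at Y: δ_{YY} = L³/(3EI) = 914.7/EI.
With EI = 64000 kip·ft²: δ_0 = 1.6773 ft and δ_{YY} = 0.014292 ft/kip.
Compatibility — the spring shortens by R_Y/k under the reaction it provides: δ_0 − R_Y·δ_{YY} = R_Y/k. With 1/k = 1/(2020×12) ft/kip = 0.000041 ft/kip, R_Y = δ_0 / (δ_{YY} + 1/k) = 1.6773 / (0.014292 + 0.000041) = 117 kip.

R_Y = 117 kip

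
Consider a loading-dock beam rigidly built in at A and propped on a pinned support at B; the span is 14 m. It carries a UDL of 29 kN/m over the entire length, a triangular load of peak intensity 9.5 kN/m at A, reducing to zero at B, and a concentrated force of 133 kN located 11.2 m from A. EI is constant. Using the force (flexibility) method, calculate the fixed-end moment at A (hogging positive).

M_A = 1013 kN·m

Release the roller at B. Primary structure: cantilever fixed at A.
Downward deflection at the released point B due to the loads:
  UDL 29: wL⁴/(8EI) = 139258/EI
  triangular load, peak 9.5 at the fixed end: w₀L⁴/(30EI) = 12165/EI
  point load 133 at a = 11.2: Pa²(3L − a)/(6EI) = 85642/EI
  δ_0 = 237065/EI
Flexibility coefficient — unit upward force at B: δ_{BB} = L³/(3EI) = 914.7/EI.
The prop prevents deflection at B: R_B = δ_0/δ_{BB} = 237065/914.7 = 259.2 kN.
Moment equilibrium about A: M_A = Σ(load moments about A) − R_B·L = 4642 − 259.2×14 = 1013 kN·m.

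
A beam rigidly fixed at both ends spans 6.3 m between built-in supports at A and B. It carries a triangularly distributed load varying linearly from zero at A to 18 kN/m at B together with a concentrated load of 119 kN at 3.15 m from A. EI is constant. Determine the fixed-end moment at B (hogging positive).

Take the two fixed-end moments M_A, M_B as redundants; the released structure is the simple span AB.
Simple-span end rotations at A and B under the given loads:
  at A: triangular load, peak 18: 7w₀L³/(360EI) = 87.52/EI
  at B: triangular load, peak 18: w₀L³/(45EI) = 100/EI
  at A: point load 119 at a = 3.15: Pab(L + b)/(6LEI) = 295.2/EI
  at B: point load 119 at a = 3.15: Pab(L + a)/(6LEI) = 295.2/EI
  θ_A0 = 382.7/EI,  θ_B0 = 395.2/EI
Flexibility coefficients: a unit moment at one end gives L/(3EI) there and L/(6EI) at the far end, so f₁₁ = f₂₂ = 2.1/EI and f₁₂ = f₂₁ = 1.05/EI.
Compatibility — zero rotation at each built-in end:
  2.1 M_A + 1.05 M_B = 382.7
  1.05 M_A + 2.1 M_B = 395.2
Solving the pair gives M_A = 117.5 kN·m and M_B = 129.4 kN·m (hogging).

M_B = 129.4 kN·m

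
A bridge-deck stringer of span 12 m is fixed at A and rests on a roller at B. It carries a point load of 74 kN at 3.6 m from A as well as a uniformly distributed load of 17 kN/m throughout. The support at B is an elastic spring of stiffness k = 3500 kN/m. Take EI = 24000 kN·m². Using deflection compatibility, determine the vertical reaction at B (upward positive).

R_B = 84.49 kN

Remove the prop at B; the released (primary) structure is a cantilever built in at A.
Primary-structure tip deflection at B by superposition:
  point load 74 at a = 3.6: Pa²(3L − a)/(6EI) = 5179/EI
  UDL 17: wL⁴/(8EI) = 44064/EI
  δ_0 = 49243/EI
Tip deflection under a unit load at B: L³/(3EI) = 576/EI.
With EI = 24000 kN·m²: δ_0 = 2.0518 m and δ_{BB} = 0.024 m/kN.
Compatibility — the spring shortens by R_B/k under the reaction it provides: δ_0 − R_B·δ_{BB} = R_B/k. With 1/k = 0.000286 m/kN, R_B = δ_0 / (δ_{BB} + 1/k) = 2.0518 / (0.024 + 0.000286) = 84.49 kN.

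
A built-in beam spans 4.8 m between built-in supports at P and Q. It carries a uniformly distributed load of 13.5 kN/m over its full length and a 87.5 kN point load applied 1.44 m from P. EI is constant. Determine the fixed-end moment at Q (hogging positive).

Release both end moments; the primary structure is a simply-supported span PQ with redundants M_P and M_Q.
Simple-span end rotations at P and Q under the given loads:
  at P: UDL 13.5: wL³/(24EI) = 62.21/EI
  at Q: UDL 13.5: wL³/(24EI) = 62.21/EI
  at P: point load 87.5 at a = 1.44: Pab(L + b)/(6LEI) = 120/EI
  at Q: point load 87.5 at a = 1.44: Pab(L + a)/(6LEI) = 91.73/EI
  θ_P0 = 182.2/EI,  θ_Q0 = 153.9/EI
Flexibility coefficients: a unit moment at one end gives L/(3EI) there and L/(6EI) at the far end, so f₁₁ = f₂₂ = 1.6/EI and f₁₂ = f₂₁ = 0.8/EI.
Compatibility — zero rotation at each built-in end:
  1.6 M_P + 0.8 M_Q = 182.2
  0.8 M_P + 1.6 M_Q = 153.9
Solving the pair gives M_P = 87.66 kN·m and M_Q = 52.38 kN·m (hogging).

M_Q = 52.38 kN·m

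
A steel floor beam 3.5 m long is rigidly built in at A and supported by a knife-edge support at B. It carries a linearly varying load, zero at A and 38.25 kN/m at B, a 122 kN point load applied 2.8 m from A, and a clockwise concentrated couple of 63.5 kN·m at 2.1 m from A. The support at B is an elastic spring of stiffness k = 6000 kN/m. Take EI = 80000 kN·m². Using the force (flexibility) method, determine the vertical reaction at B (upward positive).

R_B = 75.31 kN

Take the reaction at B as the redundant and release it; the primary structure is a cantilever fixed at A.
Deflection at B on the released cantilever, summing each load's contribution:
  triangular load, peak 38.25 at the free end: 11w₀L⁴/(120EI) = 526.2/EI
  point load 122 at a = 2.8: Pa²(3L − a)/(6EI) = 1227/EI
  clockwise couple 63.5 at a = 2.1: M₀a(2L − a)/(2EI) = 326.7/EI
  δ_0 = 2080/EI
Flexibility coefficient — unit upward force at B: δ_{BB} = L³/(3EI) = 14.29/EI.
With EI = 80000 kN·m²: δ_0 = 0.026004 m and δ_{BB} = 0.000179 m/kN.
Compatibility — the spring shortens by R_B/k under the reaction it provides: δ_0 − R_B·δ_{BB} = R_B/k. With 1/k = 0.000167 m/kN, R_B = δ_0 / (δ_{BB} + 1/k) = 0.026004 / (0.000179 + 0.000167) = 75.31 kN.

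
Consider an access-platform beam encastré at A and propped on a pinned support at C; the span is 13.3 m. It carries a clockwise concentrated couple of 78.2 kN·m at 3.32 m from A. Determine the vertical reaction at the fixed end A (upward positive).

Release the roller at C. Primary structure: cantilever fixed at A.
Deflection at C on the released cantilever, summing each load's contribution:
  clockwise couple 78.2 at a = 3.32: M₀a(2L − a)/(2EI) = 3022/EI
Flexibility coefficient — unit upward force at C: δ_{CC} = L³/(3EI) = 784.2/EI.
The prop prevents deflection at C: R_C = δ_0/δ_{CC} = 3022/784.2 = 3.854 kN.
Vertical equilibrium: R_A = ΣP − R_C = 0 − 3.854 = -3.854 kN.

R_A = -3.854 kN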